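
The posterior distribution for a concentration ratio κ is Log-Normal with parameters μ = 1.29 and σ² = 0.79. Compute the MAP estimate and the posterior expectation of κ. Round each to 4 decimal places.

MAP = 1.6487, posterior mean = 5.3925

Mode = exp(μ − σ²) = exp(0.50) = 1.6487.
Mean = exp(μ + σ²/2) = exp(1.685) = 5.3925.
The posterior is right-skewed, so the mean exceeds the mode.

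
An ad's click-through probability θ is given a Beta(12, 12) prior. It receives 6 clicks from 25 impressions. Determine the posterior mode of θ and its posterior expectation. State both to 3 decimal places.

MAP = 0.362; posterior mean = 0.367

Posterior: Beta(12+6, 12+19) = Beta(18, 31).
Mode = (18−1)/(18+31−2) = 17/47 = 0.362.
Mean = 18/(18+31) = 18/49 = 0.367.
The mean is pulled above the mode by the posterior's right skew.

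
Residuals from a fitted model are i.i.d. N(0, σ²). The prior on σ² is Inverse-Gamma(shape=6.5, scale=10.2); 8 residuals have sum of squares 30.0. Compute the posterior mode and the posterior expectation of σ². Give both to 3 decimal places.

MAP: 2.191. Posterior mean: 2.653.

Posterior: Inverse-Gamma(shape = 6.5+8/2 = 10.5, scale = 10.2+30.0/2 = 25.2).
Mode = β/(α+1) = 25.2/11.5 = 2.191.
Mean = β/(α−1) = 25.2/9.5 = 2.653.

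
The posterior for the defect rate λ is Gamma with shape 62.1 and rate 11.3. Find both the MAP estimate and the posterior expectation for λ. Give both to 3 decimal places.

Mode = (α−1)/β = 61.1/11.3 = 5.407.
Mean = α/β = 62.1/11.3 = 5.496.
Right-skewed posterior ⇒ mode < mean.

MAP = 5.407; posterior mean = 5.496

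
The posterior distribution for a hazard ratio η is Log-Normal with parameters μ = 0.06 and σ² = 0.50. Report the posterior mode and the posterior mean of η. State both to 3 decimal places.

MAP: 0.644. Posterior mean: 1.363.

Mode = exp(μ − σ²) = exp(-0.44) = 0.644.
Mean = exp(μ + σ²/2) = exp(0.310) = 1.363.
Mean > mode: the posterior has a right tail.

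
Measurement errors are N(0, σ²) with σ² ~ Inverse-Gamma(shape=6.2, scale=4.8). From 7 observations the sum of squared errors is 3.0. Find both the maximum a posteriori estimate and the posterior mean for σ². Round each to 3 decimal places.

MAP = 0.589; posterior mean = 0.724

Posterior: Inverse-Gamma(shape = 6.2+7/2 = 9.7, scale = 4.8+3.0/2 = 6.3).
Mode = β/(α+1) = 6.3/10.7 = 0.589.
Mean = β/(α−1) = 6.3/8.7 = 0.724.
The mean is pulled above the mode by the posterior's right skew.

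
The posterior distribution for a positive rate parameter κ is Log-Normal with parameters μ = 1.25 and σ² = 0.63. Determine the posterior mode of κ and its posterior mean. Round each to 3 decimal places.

Mode = exp(μ − σ²) = exp(0.62) = 1.859.
Mean = exp(μ + σ²/2) = exp(1.565) = 4.783.

MAP: 1.859. Posterior mean: 4.783.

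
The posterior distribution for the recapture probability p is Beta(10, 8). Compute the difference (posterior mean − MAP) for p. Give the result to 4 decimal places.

-0.0069

Mode = (10−1)/(10+8−2) = 9/16 = 0.5625.
Mean = 10/(10+8) = 10/18 = 0.5556.
Difference = 0.5556 − 0.5625 = -0.0069.
Mode > mean: the posterior has a left tail.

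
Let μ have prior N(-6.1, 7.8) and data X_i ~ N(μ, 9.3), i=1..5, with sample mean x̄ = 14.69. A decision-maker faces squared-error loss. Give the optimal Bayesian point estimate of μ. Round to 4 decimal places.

10.6870

Posterior for μ is Normal. Precision-weighted mean: (1/7.8·-6.1 + 5/9.3·14.69) / (1/7.8 + 5/9.3) = 10.6870.
A Normal posterior is symmetric, so mode = mean.
Squared-error loss ⇒ the optimal estimator is the posterior mean.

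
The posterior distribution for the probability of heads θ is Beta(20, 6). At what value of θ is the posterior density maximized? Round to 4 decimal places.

Mode = (20−1)/(20+6−2) = 19/24 = 0.7917.
Mean = 20/(20+6) = 20/26 = 0.7692.
This is the posterior mode — the MAP estimate.

0.7917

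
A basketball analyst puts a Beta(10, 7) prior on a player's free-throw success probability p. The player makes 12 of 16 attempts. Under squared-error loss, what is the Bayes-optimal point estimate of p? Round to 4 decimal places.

Posterior: Beta(10+12, 7+4) = Beta(22, 11).
Mode = (22−1)/(22+11−2) = 21/31 = 0.6774.
Mean = 22/(22+11) = 22/33 = 0.6667.
Squared-error loss ⇒ the optimal estimator is the posterior mean.

0.6667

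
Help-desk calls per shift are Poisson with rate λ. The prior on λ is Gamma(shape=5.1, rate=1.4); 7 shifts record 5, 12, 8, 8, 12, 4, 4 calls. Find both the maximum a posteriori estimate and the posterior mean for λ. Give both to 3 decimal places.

Σ counts = 53. Posterior: Gamma(shape = 5.1+53 = 58.1, rate = 1.4+7 = 8.4).
Mode = (α−1)/β = 57.1/8.4 = 6.798.
Mean = α/β = 58.1/8.4 = 6.917.

λ_MAP = 6.798, E[λ|data] = 6.917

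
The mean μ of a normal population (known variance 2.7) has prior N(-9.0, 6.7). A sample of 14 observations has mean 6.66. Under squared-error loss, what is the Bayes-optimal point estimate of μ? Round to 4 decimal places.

6.2218

Posterior for μ is Normal. Precision-weighted mean: (1/6.7·-9.0 + 14/2.7·6.66) / (1/6.7 + 14/2.7) = 6.2218.
A Normal posterior is symmetric, so mode = mean.
Squared-error loss ⇒ the optimal estimator is the posterior mean.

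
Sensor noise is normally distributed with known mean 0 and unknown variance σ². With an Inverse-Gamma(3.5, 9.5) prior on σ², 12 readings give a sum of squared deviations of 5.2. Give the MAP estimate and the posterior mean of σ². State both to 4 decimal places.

MAP = 1.1524; posterior mean = 1.4235

Posterior: Inverse-Gamma(shape = 3.5+12/2 = 9.5, scale = 9.5+5.2/2 = 12.1).
Mode = β/(α+1) = 12.1/10.5 = 1.1524.
Mean = β/(α−1) = 12.1/8.5 = 1.4235.
Mean > mode: the posterior has a right tail.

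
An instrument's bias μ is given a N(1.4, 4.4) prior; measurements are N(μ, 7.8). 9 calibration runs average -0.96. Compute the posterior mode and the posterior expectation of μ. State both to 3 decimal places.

MAP: -0.572. Posterior mean: -0.572.

Posterior for μ is Normal. Precision-weighted mean: (1/4.4·1.4 + 9/7.8·-0.96) / (1/4.4 + 9/7.8) = -0.572.
A Normal posterior is symmetric, so mode = mean.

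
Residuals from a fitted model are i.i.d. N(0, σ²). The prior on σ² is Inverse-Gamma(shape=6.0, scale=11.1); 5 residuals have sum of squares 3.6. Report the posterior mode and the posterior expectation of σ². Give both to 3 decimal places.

Posterior: Inverse-Gamma(shape = 6.0+5/2 = 8.5, scale = 11.1+3.6/2 = 12.9).
Mode = β/(α+1) = 12.9/9.5 = 1.358.
Mean = β/(α−1) = 12.9/7.5 = 1.720.
Mean > mode: the posterior has a right tail.

posterior mode = 1.358, posterior expectation = 1.720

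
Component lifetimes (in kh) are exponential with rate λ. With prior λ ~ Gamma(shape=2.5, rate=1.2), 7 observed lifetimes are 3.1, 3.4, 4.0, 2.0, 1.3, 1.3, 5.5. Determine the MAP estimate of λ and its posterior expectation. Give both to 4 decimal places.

Σ times = 20.6. Posterior: Gamma(shape = 2.5+7 = 9.5, rate = 1.2+20.6 = 21.8).
Mode = (α−1)/β = 8.5/21.8 = 0.3899.
Mean = α/β = 9.5/21.8 = 0.4358.

MAP: 0.3899. Posterior mean: 0.4358.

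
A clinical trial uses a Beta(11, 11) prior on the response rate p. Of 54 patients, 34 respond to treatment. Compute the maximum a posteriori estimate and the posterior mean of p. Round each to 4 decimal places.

maximum a posteriori estimate = 0.5946, posterior mean = 0.5921

Posterior: Beta(11+34, 11+20) = Beta(45, 31).
Mode = (45−1)/(45+31−2) = 44/74 = 0.5946.
Mean = 45/(45+31) = 45/76 = 0.5921.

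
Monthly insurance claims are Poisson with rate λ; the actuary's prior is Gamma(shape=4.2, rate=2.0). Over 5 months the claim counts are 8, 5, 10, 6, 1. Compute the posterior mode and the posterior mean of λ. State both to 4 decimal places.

Σ counts = 30. Posterior: Gamma(shape = 4.2+30 = 34.2, rate = 2.0+5 = 7.0).
Mode = (α−1)/β = 33.2/7.0 = 4.7429.
Mean = α/β = 34.2/7.0 = 4.8857.

MAP = 4.7429, posterior mean = 4.8857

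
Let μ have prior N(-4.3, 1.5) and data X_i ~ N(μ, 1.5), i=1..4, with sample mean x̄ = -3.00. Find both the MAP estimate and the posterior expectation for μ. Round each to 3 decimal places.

Posterior for μ is Normal. Precision-weighted mean: (1/1.5·-4.3 + 4/1.5·-3.00) / (1/1.5 + 4/1.5) = -3.260.
A Normal posterior is symmetric, so mode = mean.

MAP estimate = -3.260, posterior expectation = -3.260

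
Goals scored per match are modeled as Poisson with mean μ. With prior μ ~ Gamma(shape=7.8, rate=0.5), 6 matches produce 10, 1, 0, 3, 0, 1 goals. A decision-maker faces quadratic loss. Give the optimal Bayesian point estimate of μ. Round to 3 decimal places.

Σ counts = 15. Posterior: Gamma(shape = 7.8+15 = 22.8, rate = 0.5+6 = 6.5).
Mode = (α−1)/β = 21.8/6.5 = 3.354.
Mean = α/β = 22.8/6.5 = 3.508.
Quadratic loss ⇒ the optimal estimator is the posterior mean.

3.508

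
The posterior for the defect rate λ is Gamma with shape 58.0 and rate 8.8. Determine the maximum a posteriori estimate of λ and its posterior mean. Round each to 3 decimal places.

Mode = (α−1)/β = 57.0/8.8 = 6.477.
Mean = α/β = 58.0/8.8 = 6.591.
The mean is pulled above the mode by the posterior's right skew.

λ_MAP = 6.477, E[λ|data] = 6.591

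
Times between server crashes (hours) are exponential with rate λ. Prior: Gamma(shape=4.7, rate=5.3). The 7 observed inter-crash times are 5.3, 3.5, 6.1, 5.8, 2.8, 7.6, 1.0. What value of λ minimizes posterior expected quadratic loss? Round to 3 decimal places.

Σ times = 32.1. Posterior: Gamma(shape = 4.7+7 = 11.7, rate = 5.3+32.1 = 37.4).
Mode = (α−1)/β = 10.7/37.4 = 0.286.
Mean = α/β = 11.7/37.4 = 0.313.
Quadratic loss ⇒ the optimal estimator is the posterior mean.

0.313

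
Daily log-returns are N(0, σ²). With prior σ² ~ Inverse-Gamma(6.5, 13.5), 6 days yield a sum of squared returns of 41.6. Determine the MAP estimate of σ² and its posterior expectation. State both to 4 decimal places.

Posterior: Inverse-Gamma(shape = 6.5+6/2 = 9.5, scale = 13.5+41.6/2 = 34.3).
Mode = β/(α+1) = 34.3/10.5 = 3.2667.
Mean = β/(α−1) = 34.3/8.5 = 4.0353.

MAP = 3.2667, posterior mean = 4.0353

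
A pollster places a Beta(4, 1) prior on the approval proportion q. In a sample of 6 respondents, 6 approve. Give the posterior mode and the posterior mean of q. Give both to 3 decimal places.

Posterior: Beta(4+6, 1+0) = Beta(10, 1).
Since β = 1 ≤ 1 and α > 1, the Beta density is monotone increasing on [0,1]; the mode is at 1.
Mean = 10/(10+1) = 0.909.
The posterior is left-skewed, so the mode exceeds the mean.

MAP: 1.000. Posterior mean: 0.909.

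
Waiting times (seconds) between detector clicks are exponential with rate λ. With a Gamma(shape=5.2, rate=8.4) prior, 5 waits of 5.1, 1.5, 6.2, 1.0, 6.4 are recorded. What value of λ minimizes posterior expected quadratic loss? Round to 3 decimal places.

Σ times = 20.2. Posterior: Gamma(shape = 5.2+5 = 10.2, rate = 8.4+20.2 = 28.6).
Mode = (α−1)/β = 9.2/28.6 = 0.322.
Mean = α/β = 10.2/28.6 = 0.357.
Quadratic loss ⇒ the optimal estimator is the posterior mean.

0.357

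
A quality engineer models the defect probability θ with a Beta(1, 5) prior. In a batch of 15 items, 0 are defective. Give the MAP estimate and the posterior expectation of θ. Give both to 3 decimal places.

Posterior: Beta(1+0, 5+15) = Beta(1, 20).
Since α = 1 ≤ 1 and β > 1, the Beta density is monotone decreasing on [0,1]; the mode is at 0.
Mean = 1/(1+20) = 0.048.

θ_MAP = 0.000, E[θ|data] = 0.048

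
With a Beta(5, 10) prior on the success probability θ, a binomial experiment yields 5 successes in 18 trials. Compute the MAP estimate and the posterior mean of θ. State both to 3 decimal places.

θ_MAP = 0.290, E[θ|data] = 0.303

Posterior: Beta(5+5, 10+13) = Beta(10, 23).
Mode = (10−1)/(10+23−2) = 9/31 = 0.290.
Mean = 10/(10+23) = 10/33 = 0.303.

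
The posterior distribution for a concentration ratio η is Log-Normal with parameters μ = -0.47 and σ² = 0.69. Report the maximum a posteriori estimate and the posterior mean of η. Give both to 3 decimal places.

Mode = exp(μ − σ²) = exp(-1.16) = 0.313.
Mean = exp(μ + σ²/2) = exp(-0.125) = 0.882.
The posterior is right-skewed, so the mean exceeds the mode.

MAP = 0.313; posterior mean = 0.882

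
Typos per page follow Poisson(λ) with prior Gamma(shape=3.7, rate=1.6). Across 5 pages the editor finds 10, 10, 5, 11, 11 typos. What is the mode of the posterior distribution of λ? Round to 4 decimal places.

7.5303

Σ counts = 47. Posterior: Gamma(shape = 3.7+47 = 50.7, rate = 1.6+5 = 6.6).
Mode = (α−1)/β = 49.7/6.6 = 7.5303.
Mean = α/β = 50.7/6.6 = 7.6818.
This is the posterior mode — the MAP estimate.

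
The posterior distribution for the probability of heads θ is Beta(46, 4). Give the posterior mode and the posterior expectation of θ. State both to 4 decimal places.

MAP: 0.9375. Posterior mean: 0.9200.

Mode = (46−1)/(46+4−2) = 45/48 = 0.9375.
Mean = 46/(46+4) = 46/50 = 0.9200.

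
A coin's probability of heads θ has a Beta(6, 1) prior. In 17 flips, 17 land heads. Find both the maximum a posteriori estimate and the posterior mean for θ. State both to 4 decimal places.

Posterior: Beta(6+17, 1+0) = Beta(23, 1).
Since β = 1 ≤ 1 and α > 1, the Beta density is monotone increasing on [0,1]; the mode is at 1.
Mean = 23/(23+1) = 0.9583.
The posterior is left-skewed, so the mode exceeds the mean.

MAP: 1.0000. Posterior mean: 0.9583.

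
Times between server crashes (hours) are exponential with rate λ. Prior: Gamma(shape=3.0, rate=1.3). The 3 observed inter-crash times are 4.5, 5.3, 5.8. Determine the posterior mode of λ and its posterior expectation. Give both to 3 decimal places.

λ_MAP = 0.296, E[λ|data] = 0.355

Σ times = 15.6. Posterior: Gamma(shape = 3.0+3 = 6.0, rate = 1.3+15.6 = 16.9).
Mode = (α−1)/β = 5.0/16.9 = 0.296.
Mean = α/β = 6.0/16.9 = 0.355.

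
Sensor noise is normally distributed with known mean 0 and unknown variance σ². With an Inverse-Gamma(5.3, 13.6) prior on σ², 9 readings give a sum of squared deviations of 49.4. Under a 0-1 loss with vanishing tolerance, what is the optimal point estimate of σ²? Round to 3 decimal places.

3.546

Posterior: Inverse-Gamma(shape = 5.3+9/2 = 9.8, scale = 13.6+49.4/2 = 38.3).
Mode = β/(α+1) = 38.3/10.8 = 3.546.
Mean = β/(α−1) = 38.3/8.8 = 4.352.
This is the posterior mode — the MAP estimate.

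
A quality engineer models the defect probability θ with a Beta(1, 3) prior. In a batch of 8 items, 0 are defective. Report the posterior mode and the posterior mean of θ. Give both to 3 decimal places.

posterior mode = 0.000, posterior mean = 0.083

Posterior: Beta(1+0, 3+8) = Beta(1, 11).
Since α = 1 ≤ 1 and β > 1, the Beta density is monotone decreasing on [0,1]; the mode is at 0.
Mean = 1/(1+11) = 0.083.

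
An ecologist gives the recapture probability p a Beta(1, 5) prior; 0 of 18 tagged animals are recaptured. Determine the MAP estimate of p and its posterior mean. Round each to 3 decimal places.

Posterior: Beta(1+0, 5+18) = Beta(1, 23).
Since α = 1 ≤ 1 and β > 1, the Beta density is monotone decreasing on [0,1]; the mode is at 0.
Mean = 1/(1+23) = 0.042.

MAP = 0.000, posterior mean = 0.042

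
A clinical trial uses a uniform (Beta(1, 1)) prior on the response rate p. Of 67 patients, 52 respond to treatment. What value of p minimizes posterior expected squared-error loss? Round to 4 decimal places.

Posterior: Beta(1+52, 1+15) = Beta(53, 16).
Mode = (53−1)/(53+16−2) = 52/67 = 0.7761.
With a flat prior the MAP equals the MLE, 52/67.
Mean = 53/(53+16) = 53/69 = 0.7681.
Squared-error loss ⇒ the optimal estimator is the posterior mean.

0.7681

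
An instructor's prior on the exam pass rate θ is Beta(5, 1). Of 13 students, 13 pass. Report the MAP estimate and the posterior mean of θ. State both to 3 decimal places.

Posterior: Beta(5+13, 1+0) = Beta(18, 1).
Since β = 1 ≤ 1 and α > 1, the Beta density is monotone increasing on [0,1]; the mode is at 1.
Mean = 18/(18+1) = 0.947.

θ_MAP = 1.000, E[θ|data] = 0.947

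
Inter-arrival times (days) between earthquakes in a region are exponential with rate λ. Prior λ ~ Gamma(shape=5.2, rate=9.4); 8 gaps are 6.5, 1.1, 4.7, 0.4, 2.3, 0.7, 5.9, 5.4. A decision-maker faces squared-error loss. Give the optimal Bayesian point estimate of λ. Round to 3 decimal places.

0.363

Σ times = 27.0. Posterior: Gamma(shape = 5.2+8 = 13.2, rate = 9.4+27.0 = 36.4).
Mode = (α−1)/β = 12.2/36.4 = 0.335.
Mean = α/β = 13.2/36.4 = 0.363.
Squared-error loss ⇒ the optimal estimator is the posterior mean.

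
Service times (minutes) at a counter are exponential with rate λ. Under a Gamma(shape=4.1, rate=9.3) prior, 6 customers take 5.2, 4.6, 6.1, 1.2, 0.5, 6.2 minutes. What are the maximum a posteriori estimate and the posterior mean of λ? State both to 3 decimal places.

Σ times = 23.8. Posterior: Gamma(shape = 4.1+6 = 10.1, rate = 9.3+23.8 = 33.1).
Mode = (α−1)/β = 9.1/33.1 = 0.275.
Mean = α/β = 10.1/33.1 = 0.305.

MAP = 0.275; posterior mean = 0.305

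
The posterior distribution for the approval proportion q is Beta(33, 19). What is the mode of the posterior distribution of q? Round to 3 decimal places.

Mode = (33−1)/(33+19−2) = 32/50 = 0.640.
Mean = 33/(33+19) = 33/52 = 0.635.
This is the posterior mode — the MAP estimate.

0.640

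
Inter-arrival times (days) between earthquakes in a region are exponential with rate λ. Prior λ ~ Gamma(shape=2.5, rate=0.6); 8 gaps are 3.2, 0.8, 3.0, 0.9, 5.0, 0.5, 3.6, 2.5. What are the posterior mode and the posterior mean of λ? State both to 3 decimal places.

MAP = 0.473, posterior mean = 0.522

Σ times = 19.5. Posterior: Gamma(shape = 2.5+8 = 10.5, rate = 0.6+19.5 = 20.1).
Mode = (α−1)/β = 9.5/20.1 = 0.473.
Mean = α/β = 10.5/20.1 = 0.522.
Right-skewed posterior ⇒ mode < mean.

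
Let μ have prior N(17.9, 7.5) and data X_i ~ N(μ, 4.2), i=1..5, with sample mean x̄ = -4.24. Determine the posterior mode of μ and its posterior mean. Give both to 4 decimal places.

μ_MAP = -2.0101, E[μ|data] = -2.0101

Posterior for μ is Normal. Precision-weighted mean: (1/7.5·17.9 + 5/4.2·-4.24) / (1/7.5 + 5/4.2) = -2.0101.
A Normal posterior is symmetric, so mode = mean.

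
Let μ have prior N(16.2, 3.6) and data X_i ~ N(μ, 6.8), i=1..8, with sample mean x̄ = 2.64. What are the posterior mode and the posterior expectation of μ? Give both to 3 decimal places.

MAP = 5.230; posterior mean = 5.230

Posterior for μ is Normal. Precision-weighted mean: (1/3.6·16.2 + 8/6.8·2.64) / (1/3.6 + 8/6.8) = 5.230.
A Normal posterior is symmetric, so mode = mean.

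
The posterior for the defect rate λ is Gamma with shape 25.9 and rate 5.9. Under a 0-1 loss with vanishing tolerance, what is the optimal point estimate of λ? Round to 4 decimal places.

Mode = (α−1)/β = 24.9/5.9 = 4.2203.
Mean = α/β = 25.9/5.9 = 4.3898.
This is the posterior mode — the MAP estimate.

4.2203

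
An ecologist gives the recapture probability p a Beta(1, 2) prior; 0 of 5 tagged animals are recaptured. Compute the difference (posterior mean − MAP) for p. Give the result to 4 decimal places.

Posterior: Beta(1+0, 2+5) = Beta(1, 7).
Since α = 1 ≤ 1 and β > 1, the Beta density is monotone decreasing on [0,1]; the mode is at 0.
Mean = 1/(1+7) = 0.1250.
Difference = 0.1250 − 0.0000 = 0.1250.

0.1250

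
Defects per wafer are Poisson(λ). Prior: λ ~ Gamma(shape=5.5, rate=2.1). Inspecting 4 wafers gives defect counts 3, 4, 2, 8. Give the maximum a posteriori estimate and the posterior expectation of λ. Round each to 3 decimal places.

λ_MAP = 3.525, E[λ|data] = 3.689

Σ counts = 17. Posterior: Gamma(shape = 5.5+17 = 22.5, rate = 2.1+4 = 6.1).
Mode = (α−1)/β = 21.5/6.1 = 3.525.
Mean = α/β = 22.5/6.1 = 3.689.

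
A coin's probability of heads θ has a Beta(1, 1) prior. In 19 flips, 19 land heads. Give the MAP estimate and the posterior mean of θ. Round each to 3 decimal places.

θ_MAP = 1.000, E[θ|data] = 0.952

Posterior: Beta(1+19, 1+0) = Beta(20, 1).
Since β = 1 ≤ 1 and α > 1, the Beta density is monotone increasing on [0,1]; the mode is at 1.
Mean = 20/(20+1) = 0.952.
Mode > mean: the posterior has a left tail.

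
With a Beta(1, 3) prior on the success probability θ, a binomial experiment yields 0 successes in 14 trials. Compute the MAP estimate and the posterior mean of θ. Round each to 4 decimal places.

Posterior: Beta(1+0, 3+14) = Beta(1, 17).
Since α = 1 ≤ 1 and β > 1, the Beta density is monotone decreasing on [0,1]; the mode is at 0.
Mean = 1/(1+17) = 0.0556.

θ_MAP = 0.0000, E[θ|data] = 0.0556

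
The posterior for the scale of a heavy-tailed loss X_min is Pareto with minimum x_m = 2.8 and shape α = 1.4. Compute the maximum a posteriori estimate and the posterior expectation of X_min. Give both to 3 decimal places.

MAP = 2.800, posterior mean = 9.800

The Pareto density is strictly decreasing on [x_m, ∞), so the mode is x_m = 2.800.
Mean = α·x_m/(α−1) = 1.4·2.8/0.4 = 9.800.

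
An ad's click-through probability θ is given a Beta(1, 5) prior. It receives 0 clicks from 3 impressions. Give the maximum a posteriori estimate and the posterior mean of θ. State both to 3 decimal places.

Posterior: Beta(1+0, 5+3) = Beta(1, 8).
Since α = 1 ≤ 1 and β > 1, the Beta density is monotone decreasing on [0,1]; the mode is at 0.
Mean = 1/(1+8) = 0.111.

θ_MAP = 0.000, E[θ|data] = 0.111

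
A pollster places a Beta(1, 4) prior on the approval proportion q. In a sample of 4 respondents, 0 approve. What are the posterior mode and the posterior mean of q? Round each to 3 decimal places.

Posterior: Beta(1+0, 4+4) = Beta(1, 8).
Since α = 1 ≤ 1 and β > 1, the Beta density is monotone decreasing on [0,1]; the mode is at 0.
Mean = 1/(1+8) = 0.111.

MAP = 0.000; posterior mean = 0.111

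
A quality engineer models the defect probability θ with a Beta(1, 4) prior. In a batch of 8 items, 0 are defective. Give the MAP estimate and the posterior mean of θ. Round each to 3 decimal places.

θ_MAP = 0.000, E[θ|data] = 0.077

Posterior: Beta(1+0, 4+8) = Beta(1, 12).
Since α = 1 ≤ 1 and β > 1, the Beta density is monotone decreasing on [0,1]; the mode is at 0.
Mean = 1/(1+12) = 0.077.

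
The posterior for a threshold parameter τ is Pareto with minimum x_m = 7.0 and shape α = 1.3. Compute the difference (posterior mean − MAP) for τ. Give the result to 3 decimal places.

23.333

The Pareto density is strictly decreasing on [x_m, ∞), so the mode is x_m = 7.000.
Mean = α·x_m/(α−1) = 1.3·7.0/0.3 = 30.333.
Difference = 30.333 − 7.000 = 23.333.
The mean is pulled above the mode by the posterior's right skew.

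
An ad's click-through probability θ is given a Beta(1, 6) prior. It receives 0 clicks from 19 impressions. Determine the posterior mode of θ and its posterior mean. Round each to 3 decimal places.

MAP: 0.000. Posterior mean: 0.038.

Posterior: Beta(1+0, 6+19) = Beta(1, 25).
Since α = 1 ≤ 1 and β > 1, the Beta density is monotone decreasing on [0,1]; the mode is at 0.
Mean = 1/(1+25) = 0.038.
The posterior is right-skewed, so the mean exceeds the mode.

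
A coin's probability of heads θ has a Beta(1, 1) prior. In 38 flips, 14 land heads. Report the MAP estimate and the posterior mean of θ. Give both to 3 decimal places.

Posterior: Beta(1+14, 1+24) = Beta(15, 25).
Mode = (15−1)/(15+25−2) = 14/38 = 0.368.
With a flat prior the MAP equals the MLE, 14/38.
Mean = 15/(15+25) = 15/40 = 0.375.
Right-skewed posterior ⇒ mode < mean.

θ_MAP = 0.368, E[θ|data] = 0.375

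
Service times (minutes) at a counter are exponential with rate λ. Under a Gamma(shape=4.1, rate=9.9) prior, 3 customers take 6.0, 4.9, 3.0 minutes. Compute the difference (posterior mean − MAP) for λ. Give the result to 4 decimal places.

0.0420

Σ times = 13.9. Posterior: Gamma(shape = 4.1+3 = 7.1, rate = 9.9+13.9 = 23.8).
Mode = (α−1)/β = 6.1/23.8 = 0.2563.
Mean = α/β = 7.1/23.8 = 0.2983.
Difference = 0.2983 − 0.2563 = 0.0420.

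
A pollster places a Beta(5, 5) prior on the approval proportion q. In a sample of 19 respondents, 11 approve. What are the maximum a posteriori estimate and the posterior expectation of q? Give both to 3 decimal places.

Posterior: Beta(5+11, 5+8) = Beta(16, 13).
Mode = (16−1)/(16+13−2) = 15/27 = 0.556.
Mean = 16/(16+13) = 16/29 = 0.552.
Left-skewed posterior ⇒ mean < mode.

MAP: 0.556. Posterior mean: 0.552.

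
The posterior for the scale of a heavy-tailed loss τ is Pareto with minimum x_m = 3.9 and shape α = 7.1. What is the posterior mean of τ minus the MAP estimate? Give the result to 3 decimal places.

0.639

The Pareto density is strictly decreasing on [x_m, ∞), so the mode is x_m = 3.900.
Mean = α·x_m/(α−1) = 7.1·3.9/6.1 = 4.539.
Difference = 4.539 − 3.900 = 0.639.
Mean > mode: the posterior has a right tail.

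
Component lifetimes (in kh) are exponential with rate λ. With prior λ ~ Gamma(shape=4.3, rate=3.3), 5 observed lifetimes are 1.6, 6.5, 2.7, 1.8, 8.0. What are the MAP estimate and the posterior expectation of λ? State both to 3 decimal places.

MAP = 0.347; posterior mean = 0.389

Σ times = 20.6. Posterior: Gamma(shape = 4.3+5 = 9.3, rate = 3.3+20.6 = 23.9).
Mode = (α−1)/β = 8.3/23.9 = 0.347.
Mean = α/β = 9.3/23.9 = 0.389.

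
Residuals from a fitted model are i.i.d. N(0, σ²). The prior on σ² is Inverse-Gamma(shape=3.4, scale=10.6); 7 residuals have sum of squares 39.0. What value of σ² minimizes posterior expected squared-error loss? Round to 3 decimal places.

5.102

Posterior: Inverse-Gamma(shape = 3.4+7/2 = 6.9, scale = 10.6+39.0/2 = 30.1).
Mode = β/(α+1) = 30.1/7.9 = 3.810.
Mean = β/(α−1) = 30.1/5.9 = 5.102.
Squared-error loss ⇒ the optimal estimator is the posterior mean.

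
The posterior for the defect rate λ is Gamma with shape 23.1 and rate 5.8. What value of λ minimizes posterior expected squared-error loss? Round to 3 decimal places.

Mode = (α−1)/β = 22.1/5.8 = 3.810.
Mean = α/β = 23.1/5.8 = 3.983.
Squared-error loss ⇒ the optimal estimator is the posterior mean.

3.983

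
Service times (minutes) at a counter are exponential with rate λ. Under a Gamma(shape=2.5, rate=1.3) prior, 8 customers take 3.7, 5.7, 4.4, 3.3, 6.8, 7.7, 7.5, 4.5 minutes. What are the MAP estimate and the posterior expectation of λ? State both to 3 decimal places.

MAP = 0.212; posterior mean = 0.234

Σ times = 43.6. Posterior: Gamma(shape = 2.5+8 = 10.5, rate = 1.3+43.6 = 44.9).
Mode = (α−1)/β = 9.5/44.9 = 0.212.
Mean = α/β = 10.5/44.9 = 0.234.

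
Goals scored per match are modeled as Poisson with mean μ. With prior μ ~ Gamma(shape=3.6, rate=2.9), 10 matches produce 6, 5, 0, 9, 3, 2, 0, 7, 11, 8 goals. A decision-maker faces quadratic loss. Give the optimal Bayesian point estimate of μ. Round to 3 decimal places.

4.233

Σ counts = 51. Posterior: Gamma(shape = 3.6+51 = 54.6, rate = 2.9+10 = 12.9).
Mode = (α−1)/β = 53.6/12.9 = 4.155.
Mean = α/β = 54.6/12.9 = 4.233.
Quadratic loss ⇒ the optimal estimator is the posterior mean.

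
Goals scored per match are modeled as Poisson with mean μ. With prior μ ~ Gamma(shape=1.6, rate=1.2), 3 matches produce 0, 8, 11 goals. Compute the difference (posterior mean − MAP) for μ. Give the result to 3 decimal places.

Σ counts = 19. Posterior: Gamma(shape = 1.6+19 = 20.6, rate = 1.2+3 = 4.2).
Mode = (α−1)/β = 19.6/4.2 = 4.667.
Mean = α/β = 20.6/4.2 = 4.905.
Difference = 4.905 − 4.667 = 0.238.
The posterior is right-skewed, so the mean exceeds the mode.

0.238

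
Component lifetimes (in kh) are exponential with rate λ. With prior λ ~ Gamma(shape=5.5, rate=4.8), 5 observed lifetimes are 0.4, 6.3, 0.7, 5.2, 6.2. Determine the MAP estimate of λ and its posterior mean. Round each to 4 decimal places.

Σ times = 18.8. Posterior: Gamma(shape = 5.5+5 = 10.5, rate = 4.8+18.8 = 23.6).
Mode = (α−1)/β = 9.5/23.6 = 0.4025.
Mean = α/β = 10.5/23.6 = 0.4449.
The posterior is right-skewed, so the mean exceeds the mode.

MAP estimate = 0.4025, posterior mean = 0.4449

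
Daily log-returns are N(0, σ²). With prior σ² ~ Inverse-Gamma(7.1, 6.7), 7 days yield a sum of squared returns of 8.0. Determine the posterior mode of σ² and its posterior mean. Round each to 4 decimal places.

Posterior: Inverse-Gamma(shape = 7.1+7/2 = 10.6, scale = 6.7+8.0/2 = 10.7).
Mode = β/(α+1) = 10.7/11.6 = 0.9224.
Mean = β/(α−1) = 10.7/9.6 = 1.1146.

σ²_MAP = 0.9224, E[σ²|data] = 1.1146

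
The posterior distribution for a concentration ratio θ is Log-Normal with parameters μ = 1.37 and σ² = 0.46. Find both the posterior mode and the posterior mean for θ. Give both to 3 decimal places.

MAP: 2.484. Posterior mean: 4.953.

Mode = exp(μ − σ²) = exp(0.91) = 2.484.
Mean = exp(μ + σ²/2) = exp(1.600) = 4.953.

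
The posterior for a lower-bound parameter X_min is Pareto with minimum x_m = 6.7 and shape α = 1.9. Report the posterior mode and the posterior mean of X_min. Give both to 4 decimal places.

The Pareto density is strictly decreasing on [x_m, ∞), so the mode is x_m = 6.7000.
Mean = α·x_m/(α−1) = 1.9·6.7/0.9 = 14.1444.

MAP: 6.7000. Posterior mean: 14.1444.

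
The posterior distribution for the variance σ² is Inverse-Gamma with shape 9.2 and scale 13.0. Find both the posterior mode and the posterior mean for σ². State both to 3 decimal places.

Mode = β/(α+1) = 13.0/10.2 = 1.275.
Mean = β/(α−1) = 13.0/8.2 = 1.585.

MAP = 1.275; posterior mean = 1.585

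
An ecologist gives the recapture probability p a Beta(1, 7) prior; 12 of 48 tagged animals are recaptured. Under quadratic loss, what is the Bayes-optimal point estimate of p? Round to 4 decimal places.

0.2321

Posterior: Beta(1+12, 7+36) = Beta(13, 43).
Mode = (13−1)/(13+43−2) = 12/54 = 0.2222.
Mean = 13/(13+43) = 13/56 = 0.2321.
Quadratic loss ⇒ the optimal estimator is the posterior mean.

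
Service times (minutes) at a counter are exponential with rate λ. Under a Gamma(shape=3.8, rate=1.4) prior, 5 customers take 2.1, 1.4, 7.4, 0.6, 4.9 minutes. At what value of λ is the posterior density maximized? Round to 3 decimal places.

Σ times = 16.4. Posterior: Gamma(shape = 3.8+5 = 8.8, rate = 1.4+16.4 = 17.8).
Mode = (α−1)/β = 7.8/17.8 = 0.438.
Mean = α/β = 8.8/17.8 = 0.494.
This is the posterior mode — the MAP estimate.

0.438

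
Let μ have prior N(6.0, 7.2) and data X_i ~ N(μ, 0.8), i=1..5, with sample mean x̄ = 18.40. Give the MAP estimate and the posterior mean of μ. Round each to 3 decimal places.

MAP: 18.130. Posterior mean: 18.130.

Posterior for μ is Normal. Precision-weighted mean: (1/7.2·6.0 + 5/0.8·18.40) / (1/7.2 + 5/0.8) = 18.130.
A Normal posterior is symmetric, so mode = mean.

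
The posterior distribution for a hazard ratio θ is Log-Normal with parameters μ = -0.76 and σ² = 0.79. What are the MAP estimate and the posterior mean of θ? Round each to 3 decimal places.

Mode = exp(μ − σ²) = exp(-1.55) = 0.212.
Mean = exp(μ + σ²/2) = exp(-0.365) = 0.694.
Mean > mode: the posterior has a right tail.

θ_MAP = 0.212, E[θ|data] = 0.694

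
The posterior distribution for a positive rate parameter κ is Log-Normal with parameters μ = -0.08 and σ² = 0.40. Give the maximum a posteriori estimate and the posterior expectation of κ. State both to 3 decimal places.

Mode = exp(μ − σ²) = exp(-0.48) = 0.619.
Mean = exp(μ + σ²/2) = exp(0.120) = 1.127.
The posterior is right-skewed, so the mean exceeds the mode.

maximum a posteriori estimate = 0.619, posterior expectation = 1.127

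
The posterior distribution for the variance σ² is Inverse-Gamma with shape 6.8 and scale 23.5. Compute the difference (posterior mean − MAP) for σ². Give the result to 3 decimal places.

Mode = β/(α+1) = 23.5/7.8 = 3.013.
Mean = β/(α−1) = 23.5/5.8 = 4.052.
Difference = 4.052 − 3.013 = 1.039.
Right-skewed posterior ⇒ mode < mean.

1.039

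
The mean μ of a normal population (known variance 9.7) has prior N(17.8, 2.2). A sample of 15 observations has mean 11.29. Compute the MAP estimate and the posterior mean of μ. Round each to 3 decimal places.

Posterior for μ is Normal. Precision-weighted mean: (1/2.2·17.8 + 15/9.7·11.29) / (1/2.2 + 15/9.7) = 12.769.
A Normal posterior is symmetric, so mode = mean.

MAP: 12.769. Posterior mean: 12.769.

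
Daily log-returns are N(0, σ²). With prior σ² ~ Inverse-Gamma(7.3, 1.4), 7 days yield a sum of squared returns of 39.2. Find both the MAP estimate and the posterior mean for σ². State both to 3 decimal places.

Posterior: Inverse-Gamma(shape = 7.3+7/2 = 10.8, scale = 1.4+39.2/2 = 21.0).
Mode = β/(α+1) = 21.0/11.8 = 1.780.
Mean = β/(α−1) = 21.0/9.8 = 2.143.

MAP = 1.780, posterior mean = 2.143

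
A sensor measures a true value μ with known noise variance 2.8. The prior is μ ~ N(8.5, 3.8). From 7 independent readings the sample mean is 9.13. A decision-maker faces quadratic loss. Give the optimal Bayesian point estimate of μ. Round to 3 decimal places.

Posterior for μ is Normal. Precision-weighted mean: (1/3.8·8.5 + 7/2.8·9.13) / (1/3.8 + 7/2.8) = 9.070.
A Normal posterior is symmetric, so mode = mean.
Quadratic loss ⇒ the optimal estimator is the posterior mean.

9.070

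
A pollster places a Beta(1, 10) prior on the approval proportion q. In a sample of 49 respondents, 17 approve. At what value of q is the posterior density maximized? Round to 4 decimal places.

0.2931

Posterior: Beta(1+17, 10+32) = Beta(18, 42).
Mode = (18−1)/(18+42−2) = 17/58 = 0.2931.
Mean = 18/(18+42) = 18/60 = 0.3000.
This is the posterior mode — the MAP estimate.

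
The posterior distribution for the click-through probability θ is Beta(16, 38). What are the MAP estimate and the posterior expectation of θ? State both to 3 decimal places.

Mode = (16−1)/(16+38−2) = 15/52 = 0.288.
Mean = 16/(16+38) = 16/54 = 0.296.

MAP = 0.288, posterior mean = 0.296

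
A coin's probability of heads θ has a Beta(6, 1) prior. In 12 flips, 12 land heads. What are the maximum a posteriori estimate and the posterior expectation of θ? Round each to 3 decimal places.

MAP = 1.000, posterior mean = 0.947

Posterior: Beta(6+12, 1+0) = Beta(18, 1).
Since β = 1 ≤ 1 and α > 1, the Beta density is monotone increasing on [0,1]; the mode is at 1.
Mean = 18/(18+1) = 0.947.
The mean is pulled below the mode by the posterior's left skew.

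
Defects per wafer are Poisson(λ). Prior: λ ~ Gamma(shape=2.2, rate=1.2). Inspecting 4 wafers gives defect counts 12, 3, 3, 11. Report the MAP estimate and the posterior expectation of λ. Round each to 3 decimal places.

MAP = 5.808; posterior mean = 6.000

Σ counts = 29. Posterior: Gamma(shape = 2.2+29 = 31.2, rate = 1.2+4 = 5.2).
Mode = (α−1)/β = 30.2/5.2 = 5.808.
Mean = α/β = 31.2/5.2 = 6.000.
The mean is pulled above the mode by the posterior's right skew.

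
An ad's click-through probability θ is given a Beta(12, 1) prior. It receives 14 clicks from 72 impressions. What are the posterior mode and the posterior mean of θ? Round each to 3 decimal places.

MAP: 0.301. Posterior mean: 0.306.

Posterior: Beta(12+14, 1+58) = Beta(26, 59).
Mode = (26−1)/(26+59−2) = 25/83 = 0.301.
Mean = 26/(26+59) = 26/85 = 0.306.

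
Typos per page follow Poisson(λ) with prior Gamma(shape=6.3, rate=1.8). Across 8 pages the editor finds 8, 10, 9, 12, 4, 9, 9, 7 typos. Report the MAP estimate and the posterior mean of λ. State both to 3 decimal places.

Σ counts = 68. Posterior: Gamma(shape = 6.3+68 = 74.3, rate = 1.8+8 = 9.8).
Mode = (α−1)/β = 73.3/9.8 = 7.480.
Mean = α/β = 74.3/9.8 = 7.582.
Right-skewed posterior ⇒ mode < mean.

MAP estimate = 7.480, posterior mean = 7.582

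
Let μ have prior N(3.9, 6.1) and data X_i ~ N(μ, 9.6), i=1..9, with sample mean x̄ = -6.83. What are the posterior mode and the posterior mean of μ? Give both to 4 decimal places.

μ_MAP = -5.2330, E[μ|data] = -5.2330

Posterior for μ is Normal. Precision-weighted mean: (1/6.1·3.9 + 9/9.6·-6.83) / (1/6.1 + 9/9.6) = -5.2330.
A Normal posterior is symmetric, so mode = mean.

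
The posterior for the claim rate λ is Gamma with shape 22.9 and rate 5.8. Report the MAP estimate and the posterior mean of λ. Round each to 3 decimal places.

Mode = (α−1)/β = 21.9/5.8 = 3.776.
Mean = α/β = 22.9/5.8 = 3.948.

λ_MAP = 3.776, E[λ|data] = 3.948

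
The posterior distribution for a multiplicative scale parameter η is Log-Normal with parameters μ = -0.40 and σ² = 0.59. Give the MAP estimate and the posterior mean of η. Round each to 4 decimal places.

Mode = exp(μ − σ²) = exp(-0.99) = 0.3716.
Mean = exp(μ + σ²/2) = exp(-0.105) = 0.9003.

MAP = 0.3716, posterior mean = 0.9003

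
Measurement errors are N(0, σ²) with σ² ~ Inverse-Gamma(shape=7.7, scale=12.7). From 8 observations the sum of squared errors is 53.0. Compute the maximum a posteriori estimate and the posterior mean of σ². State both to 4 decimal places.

Posterior: Inverse-Gamma(shape = 7.7+8/2 = 11.7, scale = 12.7+53.0/2 = 39.2).
Mode = β/(α+1) = 39.2/12.7 = 3.0866.
Mean = β/(α−1) = 39.2/10.7 = 3.6636.
Right-skewed posterior ⇒ mode < mean.

maximum a posteriori estimate = 3.0866, posterior mean = 3.6636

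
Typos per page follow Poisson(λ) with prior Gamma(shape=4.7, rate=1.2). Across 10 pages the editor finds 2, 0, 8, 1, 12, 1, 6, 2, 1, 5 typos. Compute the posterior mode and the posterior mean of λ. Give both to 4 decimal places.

Σ counts = 38. Posterior: Gamma(shape = 4.7+38 = 42.7, rate = 1.2+10 = 11.2).
Mode = (α−1)/β = 41.7/11.2 = 3.7232.
Mean = α/β = 42.7/11.2 = 3.8125.

posterior mode = 3.7232, posterior mean = 3.8125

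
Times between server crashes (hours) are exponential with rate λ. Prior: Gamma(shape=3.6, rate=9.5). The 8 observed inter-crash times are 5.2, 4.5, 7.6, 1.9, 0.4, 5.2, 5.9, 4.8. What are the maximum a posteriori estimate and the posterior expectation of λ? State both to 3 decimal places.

λ_MAP = 0.236, E[λ|data] = 0.258

Σ times = 35.5. Posterior: Gamma(shape = 3.6+8 = 11.6, rate = 9.5+35.5 = 45.0).
Mode = (α−1)/β = 10.6/45.0 = 0.236.
Mean = α/β = 11.6/45.0 = 0.258.
The mean is pulled above the mode by the posterior's right skew.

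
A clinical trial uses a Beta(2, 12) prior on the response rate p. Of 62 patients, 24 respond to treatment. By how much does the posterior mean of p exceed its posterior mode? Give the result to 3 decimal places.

0.004

Posterior: Beta(2+24, 12+38) = Beta(26, 50).
Mode = (26−1)/(26+50−2) = 25/74 = 0.338.
Mean = 26/(26+50) = 26/76 = 0.342.
Difference = 0.342 − 0.338 = 0.004.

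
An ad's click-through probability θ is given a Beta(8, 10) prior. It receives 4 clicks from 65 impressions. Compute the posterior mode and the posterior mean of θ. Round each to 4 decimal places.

Posterior: Beta(8+4, 10+61) = Beta(12, 71).
Mode = (12−1)/(12+71−2) = 11/81 = 0.1358.
Mean = 12/(12+71) = 12/83 = 0.1446.

MAP = 0.1358; posterior mean = 0.1446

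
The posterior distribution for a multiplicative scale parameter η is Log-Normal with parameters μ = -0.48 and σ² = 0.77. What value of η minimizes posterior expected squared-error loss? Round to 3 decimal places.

0.909

Mode = exp(μ − σ²) = exp(-1.25) = 0.287.
Mean = exp(μ + σ²/2) = exp(-0.095) = 0.909.
Squared-error loss ⇒ the optimal estimator is the posterior mean.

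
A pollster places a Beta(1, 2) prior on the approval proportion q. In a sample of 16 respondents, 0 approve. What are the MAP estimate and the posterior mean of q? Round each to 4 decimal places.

MAP = 0.0000, posterior mean = 0.0526

Posterior: Beta(1+0, 2+16) = Beta(1, 18).
Since α = 1 ≤ 1 and β > 1, the Beta density is monotone decreasing on [0,1]; the mode is at 0.
Mean = 1/(1+18) = 0.0526.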